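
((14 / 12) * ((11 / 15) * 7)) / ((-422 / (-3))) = 539 / 12660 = 0.04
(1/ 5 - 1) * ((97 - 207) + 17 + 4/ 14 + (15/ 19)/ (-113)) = 5574032/ 75145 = 74.18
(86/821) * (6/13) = 516/10673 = 0.05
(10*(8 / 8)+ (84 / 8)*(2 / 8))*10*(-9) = -4545 / 4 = -1136.25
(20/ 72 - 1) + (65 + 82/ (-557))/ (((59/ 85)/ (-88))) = -4864027939/ 591534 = -8222.74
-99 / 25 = -3.96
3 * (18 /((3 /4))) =72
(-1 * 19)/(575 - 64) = -19/511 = -0.04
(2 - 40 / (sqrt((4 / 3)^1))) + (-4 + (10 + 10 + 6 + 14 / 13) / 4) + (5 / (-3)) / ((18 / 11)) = 2633 / 702 - 20* sqrt(3) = -30.89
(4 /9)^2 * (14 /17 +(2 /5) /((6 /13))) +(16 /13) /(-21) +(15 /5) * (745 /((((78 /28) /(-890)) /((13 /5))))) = -3489561349324 /1879605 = -1856539.72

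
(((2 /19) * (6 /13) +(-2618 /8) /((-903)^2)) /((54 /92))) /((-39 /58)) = -3698639729 /30297220317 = -0.12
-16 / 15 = -1.07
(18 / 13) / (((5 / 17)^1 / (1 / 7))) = 306 / 455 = 0.67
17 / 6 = 2.83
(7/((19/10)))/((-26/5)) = -175/247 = -0.71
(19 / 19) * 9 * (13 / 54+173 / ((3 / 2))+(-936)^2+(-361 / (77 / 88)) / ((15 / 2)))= 1655935907 / 210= 7885409.08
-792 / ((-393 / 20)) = 5280 / 131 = 40.31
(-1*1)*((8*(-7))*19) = 1064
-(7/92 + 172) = -15831/92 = -172.08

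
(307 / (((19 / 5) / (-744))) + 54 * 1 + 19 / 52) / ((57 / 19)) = -59332367 / 2964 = -20017.67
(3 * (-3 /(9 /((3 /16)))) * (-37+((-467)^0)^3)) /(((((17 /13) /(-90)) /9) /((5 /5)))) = -4181.03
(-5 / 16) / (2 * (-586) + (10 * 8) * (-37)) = 5 / 66112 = 0.00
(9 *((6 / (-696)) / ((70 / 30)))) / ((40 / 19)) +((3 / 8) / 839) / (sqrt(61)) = -513 / 32480 +3 *sqrt(61) / 409432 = -0.02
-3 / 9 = -1 / 3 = -0.33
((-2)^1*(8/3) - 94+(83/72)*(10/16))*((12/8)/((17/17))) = -56801/384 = -147.92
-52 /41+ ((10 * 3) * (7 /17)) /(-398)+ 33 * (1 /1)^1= 4396978 /138703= 31.70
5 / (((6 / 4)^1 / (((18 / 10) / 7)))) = 6 / 7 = 0.86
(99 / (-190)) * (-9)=891 / 190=4.69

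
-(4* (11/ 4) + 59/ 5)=-114/ 5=-22.80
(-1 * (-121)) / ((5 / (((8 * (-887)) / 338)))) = -429308 / 845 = -508.06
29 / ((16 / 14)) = 25.38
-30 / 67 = -0.45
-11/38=-0.29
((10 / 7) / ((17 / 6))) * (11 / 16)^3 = 19965 / 121856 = 0.16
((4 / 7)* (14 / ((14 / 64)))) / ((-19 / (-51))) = 98.17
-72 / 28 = -18 / 7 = -2.57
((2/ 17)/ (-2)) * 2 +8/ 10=58/ 85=0.68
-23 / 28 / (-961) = 23 / 26908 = 0.00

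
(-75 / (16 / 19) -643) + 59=-10769 / 16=-673.06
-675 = -675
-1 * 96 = -96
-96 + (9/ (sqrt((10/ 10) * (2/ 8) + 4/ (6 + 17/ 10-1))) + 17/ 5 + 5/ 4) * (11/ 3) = -1579/ 20 + 66 * sqrt(15209)/ 227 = -43.09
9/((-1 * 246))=-3/82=-0.04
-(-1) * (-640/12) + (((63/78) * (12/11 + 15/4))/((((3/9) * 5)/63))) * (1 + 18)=47272429/17160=2754.80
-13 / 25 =-0.52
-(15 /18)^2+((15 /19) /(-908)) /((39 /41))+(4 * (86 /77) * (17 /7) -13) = -1547973593 /543981438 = -2.85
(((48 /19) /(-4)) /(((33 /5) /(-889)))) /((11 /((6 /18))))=17780 /6897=2.58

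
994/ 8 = 497/ 4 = 124.25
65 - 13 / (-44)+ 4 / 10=14453 / 220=65.70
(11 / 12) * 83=913 / 12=76.08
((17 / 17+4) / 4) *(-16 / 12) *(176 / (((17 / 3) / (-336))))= 295680 / 17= 17392.94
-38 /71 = -0.54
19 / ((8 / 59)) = 1121 / 8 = 140.12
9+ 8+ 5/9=158/9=17.56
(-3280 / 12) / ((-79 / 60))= 16400 / 79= 207.59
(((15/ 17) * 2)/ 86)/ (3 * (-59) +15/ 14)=-70/ 600151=-0.00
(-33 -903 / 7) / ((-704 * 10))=81 / 3520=0.02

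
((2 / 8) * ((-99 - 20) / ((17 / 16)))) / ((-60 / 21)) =49 / 5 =9.80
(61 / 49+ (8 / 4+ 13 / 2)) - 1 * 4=563 / 98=5.74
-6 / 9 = -2 / 3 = -0.67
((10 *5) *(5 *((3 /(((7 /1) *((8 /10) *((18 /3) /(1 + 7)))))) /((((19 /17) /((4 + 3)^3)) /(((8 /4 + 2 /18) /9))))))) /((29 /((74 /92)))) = 19263125 /54027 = 356.55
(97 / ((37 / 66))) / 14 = 12.36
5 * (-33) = -165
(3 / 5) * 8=24 / 5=4.80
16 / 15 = 1.07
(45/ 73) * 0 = 0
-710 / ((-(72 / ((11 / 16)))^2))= 42955 / 663552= 0.06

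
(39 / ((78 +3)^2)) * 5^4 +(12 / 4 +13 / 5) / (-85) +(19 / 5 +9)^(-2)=13916414219 / 3807129600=3.66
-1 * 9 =-9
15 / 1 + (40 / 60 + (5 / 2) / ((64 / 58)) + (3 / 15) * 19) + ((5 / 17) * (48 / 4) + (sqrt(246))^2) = 4426991 / 16320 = 271.26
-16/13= -1.23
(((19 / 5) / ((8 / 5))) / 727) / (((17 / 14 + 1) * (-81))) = -133 / 7301988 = -0.00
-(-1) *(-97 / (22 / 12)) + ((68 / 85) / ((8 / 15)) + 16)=-779 / 22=-35.41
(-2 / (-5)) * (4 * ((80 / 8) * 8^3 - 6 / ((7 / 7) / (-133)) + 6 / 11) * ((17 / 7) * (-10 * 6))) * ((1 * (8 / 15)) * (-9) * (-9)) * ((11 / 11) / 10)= -5961023.70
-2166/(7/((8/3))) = -5776/7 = -825.14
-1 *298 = -298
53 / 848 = 1 / 16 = 0.06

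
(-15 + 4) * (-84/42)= 22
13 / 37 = 0.35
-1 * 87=-87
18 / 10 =9 / 5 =1.80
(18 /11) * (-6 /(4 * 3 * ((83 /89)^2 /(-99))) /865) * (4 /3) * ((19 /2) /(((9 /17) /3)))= 46052694 /5958985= 7.73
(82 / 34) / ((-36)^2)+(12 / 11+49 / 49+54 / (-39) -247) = -775961177 / 3150576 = -246.29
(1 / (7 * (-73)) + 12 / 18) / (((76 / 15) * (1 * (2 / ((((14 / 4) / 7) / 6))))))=5095 / 932064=0.01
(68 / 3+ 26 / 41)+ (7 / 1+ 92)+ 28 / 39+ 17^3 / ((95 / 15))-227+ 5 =6853504 / 10127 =676.76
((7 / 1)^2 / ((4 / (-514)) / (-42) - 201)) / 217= -37779 / 33628676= -0.00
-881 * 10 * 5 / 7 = -44050 / 7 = -6292.86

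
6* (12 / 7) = 72 / 7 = 10.29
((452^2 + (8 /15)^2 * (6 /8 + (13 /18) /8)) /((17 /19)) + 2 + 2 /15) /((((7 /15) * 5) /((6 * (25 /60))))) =244652.32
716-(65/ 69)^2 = 3404651/ 4761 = 715.11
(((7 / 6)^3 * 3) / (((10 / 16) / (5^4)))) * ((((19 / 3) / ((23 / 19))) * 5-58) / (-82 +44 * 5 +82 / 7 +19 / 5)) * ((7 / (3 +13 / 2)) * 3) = -46156223750 / 21132009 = -2184.19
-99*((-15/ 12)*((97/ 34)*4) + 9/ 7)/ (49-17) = 305811/ 7616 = 40.15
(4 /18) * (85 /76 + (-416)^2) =13152341 /342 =38457.14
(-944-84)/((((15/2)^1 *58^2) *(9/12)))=-2056/37845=-0.05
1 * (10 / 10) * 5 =5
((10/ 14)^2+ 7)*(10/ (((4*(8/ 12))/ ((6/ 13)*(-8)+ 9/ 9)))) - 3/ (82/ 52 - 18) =-419886/ 5551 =-75.64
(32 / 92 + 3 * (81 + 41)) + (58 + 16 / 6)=29464 / 69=427.01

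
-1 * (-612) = 612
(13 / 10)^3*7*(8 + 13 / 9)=261443 / 1800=145.25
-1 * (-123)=123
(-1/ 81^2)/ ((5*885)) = -1/ 29032425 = -0.00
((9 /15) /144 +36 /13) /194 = 0.01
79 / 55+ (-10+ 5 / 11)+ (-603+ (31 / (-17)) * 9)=-586732 / 935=-627.52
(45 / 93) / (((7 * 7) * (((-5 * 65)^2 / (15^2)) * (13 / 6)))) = 162 / 16686215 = 0.00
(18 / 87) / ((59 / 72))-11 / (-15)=0.99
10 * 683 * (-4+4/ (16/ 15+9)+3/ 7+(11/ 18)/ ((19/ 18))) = -355965940/ 20083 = -17724.74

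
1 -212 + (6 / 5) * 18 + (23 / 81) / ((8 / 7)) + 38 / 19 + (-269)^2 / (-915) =-52618607 / 197640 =-266.23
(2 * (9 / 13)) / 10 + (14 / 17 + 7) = 8798 / 1105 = 7.96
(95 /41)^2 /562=9025 /944722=0.01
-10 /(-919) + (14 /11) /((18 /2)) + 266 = 24214802 /90981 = 266.15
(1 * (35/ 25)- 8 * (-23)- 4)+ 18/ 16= 7301/ 40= 182.52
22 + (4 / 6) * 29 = 41.33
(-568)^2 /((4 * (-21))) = -80656 /21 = -3840.76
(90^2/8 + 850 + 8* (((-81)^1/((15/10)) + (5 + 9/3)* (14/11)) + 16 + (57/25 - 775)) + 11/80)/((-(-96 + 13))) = -19983339/365200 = -54.72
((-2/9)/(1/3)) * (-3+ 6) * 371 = -742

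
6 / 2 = 3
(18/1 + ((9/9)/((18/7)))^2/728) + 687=23755687/33696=705.00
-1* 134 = -134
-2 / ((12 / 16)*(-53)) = 8 / 159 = 0.05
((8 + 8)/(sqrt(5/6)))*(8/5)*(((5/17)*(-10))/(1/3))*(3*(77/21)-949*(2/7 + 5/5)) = 6500352*sqrt(30)/119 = 299192.39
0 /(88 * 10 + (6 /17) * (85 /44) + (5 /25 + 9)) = 0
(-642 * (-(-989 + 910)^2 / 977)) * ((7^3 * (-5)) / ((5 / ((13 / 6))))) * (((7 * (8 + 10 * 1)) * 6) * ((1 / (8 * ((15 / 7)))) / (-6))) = 437716348251 / 19540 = 22401041.36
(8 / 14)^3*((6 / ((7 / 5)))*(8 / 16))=960 / 2401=0.40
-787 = -787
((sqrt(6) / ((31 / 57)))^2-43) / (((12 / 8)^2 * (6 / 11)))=-18.51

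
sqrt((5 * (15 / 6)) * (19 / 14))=5 * sqrt(133) / 14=4.12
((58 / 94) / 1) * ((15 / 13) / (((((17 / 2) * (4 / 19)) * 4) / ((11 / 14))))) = 90915 / 1163344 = 0.08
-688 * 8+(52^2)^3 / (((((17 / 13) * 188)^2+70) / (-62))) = -103606366658688 / 5113123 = -20262834.80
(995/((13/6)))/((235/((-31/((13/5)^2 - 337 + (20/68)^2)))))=267426150/1457454349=0.18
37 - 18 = 19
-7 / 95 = -0.07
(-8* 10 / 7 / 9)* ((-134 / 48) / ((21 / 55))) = 36850 / 3969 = 9.28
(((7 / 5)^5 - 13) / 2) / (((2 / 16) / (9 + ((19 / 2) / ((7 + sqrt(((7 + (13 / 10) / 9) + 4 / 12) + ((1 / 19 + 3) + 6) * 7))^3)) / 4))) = -42630333737611467564 / 162916847932165625 - 86481328753782 * sqrt(23017930) / 32583369586433125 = -274.40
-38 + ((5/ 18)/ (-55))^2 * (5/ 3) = -4469251/ 117612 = -38.00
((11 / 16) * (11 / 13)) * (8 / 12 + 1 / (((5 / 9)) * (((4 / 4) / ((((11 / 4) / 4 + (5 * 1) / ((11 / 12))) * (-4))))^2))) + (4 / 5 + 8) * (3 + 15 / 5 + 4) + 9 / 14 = 251968909 / 349440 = 721.06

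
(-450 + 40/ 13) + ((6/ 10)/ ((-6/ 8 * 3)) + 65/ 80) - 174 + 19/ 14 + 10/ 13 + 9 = -13306039/ 21840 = -609.25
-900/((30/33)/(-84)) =83160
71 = 71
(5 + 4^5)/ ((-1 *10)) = -1029/ 10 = -102.90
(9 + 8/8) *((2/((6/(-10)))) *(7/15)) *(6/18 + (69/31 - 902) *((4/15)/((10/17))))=6339.89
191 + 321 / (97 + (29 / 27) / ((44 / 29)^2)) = 194.29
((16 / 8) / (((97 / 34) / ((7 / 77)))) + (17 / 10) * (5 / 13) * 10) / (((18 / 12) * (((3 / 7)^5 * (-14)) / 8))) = -1759049432 / 10111959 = -173.96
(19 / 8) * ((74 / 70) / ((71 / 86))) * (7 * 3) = 90687 / 1420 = 63.86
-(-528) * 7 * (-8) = -29568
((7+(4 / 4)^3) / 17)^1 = 8 / 17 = 0.47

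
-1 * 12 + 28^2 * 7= 5476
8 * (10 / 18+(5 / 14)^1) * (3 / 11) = 460 / 231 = 1.99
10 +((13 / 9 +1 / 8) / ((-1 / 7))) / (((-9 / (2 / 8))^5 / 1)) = 43535647511 / 4353564672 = 10.00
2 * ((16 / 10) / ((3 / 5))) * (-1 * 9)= -48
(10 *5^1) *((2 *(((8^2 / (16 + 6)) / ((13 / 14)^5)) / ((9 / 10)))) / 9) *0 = 0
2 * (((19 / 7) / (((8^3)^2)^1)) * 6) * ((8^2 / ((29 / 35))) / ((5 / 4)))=57 / 7424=0.01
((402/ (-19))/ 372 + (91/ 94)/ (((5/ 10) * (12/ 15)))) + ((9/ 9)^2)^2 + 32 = 3915853/ 110732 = 35.36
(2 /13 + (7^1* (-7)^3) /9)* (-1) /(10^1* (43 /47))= 293233 /10062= 29.14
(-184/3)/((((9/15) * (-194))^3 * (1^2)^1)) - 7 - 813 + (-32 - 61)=-67494903494/73926513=-913.00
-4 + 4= 0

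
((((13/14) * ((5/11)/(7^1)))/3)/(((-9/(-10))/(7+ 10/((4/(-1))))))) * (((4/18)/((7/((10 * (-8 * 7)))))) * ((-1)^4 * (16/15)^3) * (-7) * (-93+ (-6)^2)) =-16187392/18711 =-865.13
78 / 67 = 1.16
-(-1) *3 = 3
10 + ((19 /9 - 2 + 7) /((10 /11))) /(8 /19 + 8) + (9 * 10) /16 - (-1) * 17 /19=596743 /34200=17.45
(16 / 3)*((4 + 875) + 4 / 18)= 126608 / 27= 4689.19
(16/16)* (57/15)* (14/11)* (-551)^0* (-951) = -252966/55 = -4599.38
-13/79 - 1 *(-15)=1172/79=14.84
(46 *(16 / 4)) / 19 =184 / 19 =9.68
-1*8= -8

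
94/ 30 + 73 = 1142/ 15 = 76.13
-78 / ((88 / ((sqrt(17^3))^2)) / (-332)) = 15903381 / 11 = 1445761.91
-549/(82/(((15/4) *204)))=-419985/82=-5121.77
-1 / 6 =-0.17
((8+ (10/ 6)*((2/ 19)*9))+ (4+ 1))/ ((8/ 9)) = 2493/ 152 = 16.40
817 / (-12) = -817 / 12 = -68.08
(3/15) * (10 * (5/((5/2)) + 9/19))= 94/19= 4.95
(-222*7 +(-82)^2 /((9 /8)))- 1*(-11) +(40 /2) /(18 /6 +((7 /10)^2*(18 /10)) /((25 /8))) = 136622695 /30771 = 4439.98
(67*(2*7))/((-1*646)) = -469/323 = -1.45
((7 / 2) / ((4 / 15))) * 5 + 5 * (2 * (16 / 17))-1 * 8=67.04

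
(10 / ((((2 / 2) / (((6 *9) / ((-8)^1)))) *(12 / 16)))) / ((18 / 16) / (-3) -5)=16.74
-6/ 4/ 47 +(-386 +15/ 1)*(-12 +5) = 244115/ 94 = 2596.97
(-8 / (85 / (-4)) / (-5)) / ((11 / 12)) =-384 / 4675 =-0.08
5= 5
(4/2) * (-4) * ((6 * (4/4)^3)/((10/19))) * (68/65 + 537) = -15947688/325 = -49069.81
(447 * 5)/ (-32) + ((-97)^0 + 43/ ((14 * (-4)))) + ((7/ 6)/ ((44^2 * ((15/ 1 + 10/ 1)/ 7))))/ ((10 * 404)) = -571686158657/ 8212512000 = -69.61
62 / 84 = 31 / 42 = 0.74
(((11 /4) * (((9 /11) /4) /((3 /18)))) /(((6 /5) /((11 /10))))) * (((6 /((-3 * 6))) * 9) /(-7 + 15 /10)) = 27 /16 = 1.69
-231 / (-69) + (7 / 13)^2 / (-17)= 3.33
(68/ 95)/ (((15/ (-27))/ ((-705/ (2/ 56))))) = 2416176/ 95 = 25433.43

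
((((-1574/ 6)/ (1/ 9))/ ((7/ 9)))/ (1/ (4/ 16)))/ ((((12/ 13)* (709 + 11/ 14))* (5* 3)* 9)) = -10231/ 1192440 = -0.01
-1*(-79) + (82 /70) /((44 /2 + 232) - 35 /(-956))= 671544331 /8500065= 79.00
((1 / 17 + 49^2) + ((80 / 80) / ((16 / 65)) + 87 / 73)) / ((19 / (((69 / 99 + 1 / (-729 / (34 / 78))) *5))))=6503541079595 / 14748240078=440.97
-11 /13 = -0.85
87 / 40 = 2.18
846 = 846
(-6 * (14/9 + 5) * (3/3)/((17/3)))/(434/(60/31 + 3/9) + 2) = -12449/346664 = -0.04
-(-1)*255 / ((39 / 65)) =425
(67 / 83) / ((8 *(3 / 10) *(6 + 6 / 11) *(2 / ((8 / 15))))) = 737 / 53784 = 0.01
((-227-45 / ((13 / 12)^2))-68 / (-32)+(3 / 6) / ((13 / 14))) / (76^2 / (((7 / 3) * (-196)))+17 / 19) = 2314466931 / 103396904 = 22.38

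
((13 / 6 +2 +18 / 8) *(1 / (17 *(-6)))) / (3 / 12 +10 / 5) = -77 / 2754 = -0.03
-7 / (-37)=7 / 37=0.19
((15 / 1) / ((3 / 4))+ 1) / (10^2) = 21 / 100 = 0.21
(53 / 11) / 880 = 53 / 9680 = 0.01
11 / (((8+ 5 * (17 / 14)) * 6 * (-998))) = -77 / 589818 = -0.00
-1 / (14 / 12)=-0.86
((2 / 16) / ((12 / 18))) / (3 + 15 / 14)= 7 / 152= 0.05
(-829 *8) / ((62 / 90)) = -9627.10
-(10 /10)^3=-1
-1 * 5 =-5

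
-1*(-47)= 47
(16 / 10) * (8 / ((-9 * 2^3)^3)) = -1 / 29160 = -0.00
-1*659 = -659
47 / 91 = 0.52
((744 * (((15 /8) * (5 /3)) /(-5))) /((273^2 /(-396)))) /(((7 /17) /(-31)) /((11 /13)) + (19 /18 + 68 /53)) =113150715480 /106380152333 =1.06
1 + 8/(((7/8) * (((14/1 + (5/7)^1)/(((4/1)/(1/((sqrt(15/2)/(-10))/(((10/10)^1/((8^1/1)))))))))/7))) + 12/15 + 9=-27.32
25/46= 0.54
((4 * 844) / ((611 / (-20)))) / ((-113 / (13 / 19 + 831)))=1066951040 / 1311817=813.34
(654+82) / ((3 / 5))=3680 / 3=1226.67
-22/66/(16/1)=-1/48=-0.02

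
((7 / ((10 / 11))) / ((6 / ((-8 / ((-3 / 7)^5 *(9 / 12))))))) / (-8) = -1294139 / 10935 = -118.35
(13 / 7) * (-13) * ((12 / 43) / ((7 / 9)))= -18252 / 2107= -8.66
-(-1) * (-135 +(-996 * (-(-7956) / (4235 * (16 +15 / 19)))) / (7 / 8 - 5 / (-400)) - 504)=-14667335721 / 19183703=-764.57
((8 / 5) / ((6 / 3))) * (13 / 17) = 52 / 85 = 0.61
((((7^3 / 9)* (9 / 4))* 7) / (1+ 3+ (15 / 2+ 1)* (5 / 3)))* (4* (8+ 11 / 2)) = 194481 / 109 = 1784.23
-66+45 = -21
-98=-98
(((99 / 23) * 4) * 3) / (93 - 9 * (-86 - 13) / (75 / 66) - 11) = 7425 / 124499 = 0.06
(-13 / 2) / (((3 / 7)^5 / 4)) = -436982 / 243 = -1798.28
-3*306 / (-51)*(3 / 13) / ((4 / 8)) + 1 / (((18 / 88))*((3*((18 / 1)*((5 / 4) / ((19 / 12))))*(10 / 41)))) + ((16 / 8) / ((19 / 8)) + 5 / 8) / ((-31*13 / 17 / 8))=8.28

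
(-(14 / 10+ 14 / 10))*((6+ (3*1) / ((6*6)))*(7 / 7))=-511 / 30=-17.03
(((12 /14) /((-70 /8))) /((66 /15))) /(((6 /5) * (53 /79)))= -0.03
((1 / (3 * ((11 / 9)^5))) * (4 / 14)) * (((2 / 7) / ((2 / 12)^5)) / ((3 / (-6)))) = -155.16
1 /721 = 0.00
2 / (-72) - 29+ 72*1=1547 / 36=42.97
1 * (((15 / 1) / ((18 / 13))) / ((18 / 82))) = 2665 / 54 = 49.35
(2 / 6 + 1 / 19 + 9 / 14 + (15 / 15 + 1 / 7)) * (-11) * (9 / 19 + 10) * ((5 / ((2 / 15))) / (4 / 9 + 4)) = -2111.07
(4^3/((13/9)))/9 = 4.92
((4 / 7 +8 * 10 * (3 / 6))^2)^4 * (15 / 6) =105800258559305482240 / 5764801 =18352803255360.50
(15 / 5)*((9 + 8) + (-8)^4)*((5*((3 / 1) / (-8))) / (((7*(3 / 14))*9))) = -6855 / 4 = -1713.75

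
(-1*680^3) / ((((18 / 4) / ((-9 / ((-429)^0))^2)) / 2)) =-11319552000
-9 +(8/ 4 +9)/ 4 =-6.25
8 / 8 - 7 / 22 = 15 / 22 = 0.68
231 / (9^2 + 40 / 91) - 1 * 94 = -675613 / 7411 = -91.16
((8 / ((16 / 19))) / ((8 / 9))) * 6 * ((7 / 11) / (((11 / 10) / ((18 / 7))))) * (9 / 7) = 207765 / 1694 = 122.65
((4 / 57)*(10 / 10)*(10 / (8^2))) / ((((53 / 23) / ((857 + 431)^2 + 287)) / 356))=5660743095 / 2014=2810696.67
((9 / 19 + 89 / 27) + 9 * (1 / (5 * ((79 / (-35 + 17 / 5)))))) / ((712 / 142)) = 694309 / 1141425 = 0.61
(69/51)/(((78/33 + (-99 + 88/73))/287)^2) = 1221582267983/99829272737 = 12.24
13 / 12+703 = 8449 / 12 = 704.08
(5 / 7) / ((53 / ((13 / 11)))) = 65 / 4081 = 0.02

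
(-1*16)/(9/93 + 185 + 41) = -0.07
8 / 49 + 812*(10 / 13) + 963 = 1011415 / 637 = 1587.78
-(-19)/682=19/682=0.03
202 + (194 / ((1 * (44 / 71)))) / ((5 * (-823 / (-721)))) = 23252587 / 90530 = 256.85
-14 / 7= -2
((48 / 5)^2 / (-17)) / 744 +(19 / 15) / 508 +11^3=26724653461 / 20078700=1331.00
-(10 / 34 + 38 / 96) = -563 / 816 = -0.69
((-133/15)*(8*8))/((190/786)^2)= -23064384/2375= -9711.32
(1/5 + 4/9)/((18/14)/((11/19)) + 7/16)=35728/147375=0.24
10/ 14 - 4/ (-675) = 3403/ 4725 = 0.72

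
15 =15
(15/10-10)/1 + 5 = -7/2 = -3.50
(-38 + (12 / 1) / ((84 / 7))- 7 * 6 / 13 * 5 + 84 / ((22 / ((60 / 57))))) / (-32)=133499 / 86944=1.54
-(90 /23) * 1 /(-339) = 0.01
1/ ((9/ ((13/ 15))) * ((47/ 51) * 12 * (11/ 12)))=221/ 23265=0.01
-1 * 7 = -7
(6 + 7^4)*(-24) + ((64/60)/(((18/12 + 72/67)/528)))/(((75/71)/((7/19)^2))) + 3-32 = -2698059982099/46704375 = -57768.89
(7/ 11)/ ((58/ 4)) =14/ 319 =0.04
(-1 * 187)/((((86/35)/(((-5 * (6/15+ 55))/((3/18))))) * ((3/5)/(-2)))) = -18129650/43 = -421619.77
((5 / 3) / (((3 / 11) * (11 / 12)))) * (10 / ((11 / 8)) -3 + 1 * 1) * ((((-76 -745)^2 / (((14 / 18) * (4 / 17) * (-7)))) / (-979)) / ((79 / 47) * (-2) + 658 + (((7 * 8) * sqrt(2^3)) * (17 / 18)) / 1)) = 36491074670480895 / 1198432886172676 -1684657575646515 * sqrt(2) / 342409396049336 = 23.49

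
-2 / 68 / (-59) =1 / 2006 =0.00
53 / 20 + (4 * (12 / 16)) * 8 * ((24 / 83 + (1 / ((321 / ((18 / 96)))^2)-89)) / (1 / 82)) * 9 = -119448090703511 / 76021360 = -1571243.80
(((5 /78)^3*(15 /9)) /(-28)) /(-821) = 625 /32727004128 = 0.00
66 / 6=11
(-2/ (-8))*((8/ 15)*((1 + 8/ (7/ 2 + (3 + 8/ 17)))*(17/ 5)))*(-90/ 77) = -34612/ 30415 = -1.14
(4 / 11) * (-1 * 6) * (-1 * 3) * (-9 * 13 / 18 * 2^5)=-14976 / 11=-1361.45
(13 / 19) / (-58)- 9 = -9931 / 1102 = -9.01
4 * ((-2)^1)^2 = 16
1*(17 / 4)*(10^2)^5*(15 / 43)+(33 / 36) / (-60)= 458999999999527 / 30960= 14825581395.33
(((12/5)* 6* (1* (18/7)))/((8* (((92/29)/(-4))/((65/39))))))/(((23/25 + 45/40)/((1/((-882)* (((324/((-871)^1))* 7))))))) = -1262950/609827589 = -0.00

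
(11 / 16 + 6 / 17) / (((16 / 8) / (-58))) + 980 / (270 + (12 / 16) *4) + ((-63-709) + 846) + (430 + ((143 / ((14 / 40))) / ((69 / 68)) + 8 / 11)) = 5515759551 / 6262256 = 880.79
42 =42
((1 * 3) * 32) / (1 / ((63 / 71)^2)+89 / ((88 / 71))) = 1.31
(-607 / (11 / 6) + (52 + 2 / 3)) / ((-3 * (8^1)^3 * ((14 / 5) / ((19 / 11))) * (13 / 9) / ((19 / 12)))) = 4146085 / 33825792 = 0.12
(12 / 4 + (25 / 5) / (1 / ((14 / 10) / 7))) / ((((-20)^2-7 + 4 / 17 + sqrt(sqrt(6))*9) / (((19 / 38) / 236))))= -116236674225*6^(1 / 4) / 235660578099126802-60886809*6^(3 / 4) / 235660578099126802 + 2660315805*sqrt(6) / 235660578099126802 + 5078706975125 / 235660578099126802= 0.00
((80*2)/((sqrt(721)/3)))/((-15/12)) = -384*sqrt(721)/721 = -14.30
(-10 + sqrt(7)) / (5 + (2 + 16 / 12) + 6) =-30 / 43 + 3 * sqrt(7) / 43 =-0.51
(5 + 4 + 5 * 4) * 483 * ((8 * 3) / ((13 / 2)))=672336 / 13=51718.15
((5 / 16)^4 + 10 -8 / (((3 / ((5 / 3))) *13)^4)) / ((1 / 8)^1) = 122923862465185 / 1535088402432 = 80.08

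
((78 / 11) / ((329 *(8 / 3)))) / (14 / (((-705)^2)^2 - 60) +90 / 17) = 491350328773785 / 321845581873549888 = 0.00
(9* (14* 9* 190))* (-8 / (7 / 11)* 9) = -24377760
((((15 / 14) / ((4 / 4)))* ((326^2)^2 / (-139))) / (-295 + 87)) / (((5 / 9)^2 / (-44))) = -3773804274306 / 63245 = -59669606.68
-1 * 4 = -4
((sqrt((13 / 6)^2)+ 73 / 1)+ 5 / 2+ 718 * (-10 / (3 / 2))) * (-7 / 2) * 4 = 65926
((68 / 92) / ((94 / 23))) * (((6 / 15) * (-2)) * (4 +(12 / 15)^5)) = -459816 / 734375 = -0.63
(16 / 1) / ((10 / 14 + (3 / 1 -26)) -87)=-112 / 765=-0.15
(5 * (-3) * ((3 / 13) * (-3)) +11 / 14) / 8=2033 / 1456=1.40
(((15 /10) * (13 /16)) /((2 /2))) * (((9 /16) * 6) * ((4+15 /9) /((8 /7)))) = 41769 /2048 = 20.40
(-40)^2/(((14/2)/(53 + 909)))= 219885.71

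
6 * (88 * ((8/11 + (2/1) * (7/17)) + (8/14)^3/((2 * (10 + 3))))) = 62356512/75803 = 822.61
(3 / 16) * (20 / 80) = 3 / 64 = 0.05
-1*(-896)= 896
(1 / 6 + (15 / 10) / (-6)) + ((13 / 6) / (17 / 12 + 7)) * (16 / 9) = 1361 / 3636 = 0.37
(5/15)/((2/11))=11/6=1.83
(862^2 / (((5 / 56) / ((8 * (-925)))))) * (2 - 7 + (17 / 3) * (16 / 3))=-13979451485440 / 9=-1553272387271.11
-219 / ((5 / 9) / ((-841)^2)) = -1394050851 / 5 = -278810170.20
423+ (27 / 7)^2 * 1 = 21456 / 49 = 437.88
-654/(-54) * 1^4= 12.11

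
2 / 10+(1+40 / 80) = 17 / 10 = 1.70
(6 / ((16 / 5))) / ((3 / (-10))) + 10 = 15 / 4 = 3.75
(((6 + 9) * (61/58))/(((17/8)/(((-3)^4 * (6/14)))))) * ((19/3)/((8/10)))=7040925/3451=2040.26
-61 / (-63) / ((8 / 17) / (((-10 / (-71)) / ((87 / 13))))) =67405 / 1556604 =0.04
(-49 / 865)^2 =2401 / 748225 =0.00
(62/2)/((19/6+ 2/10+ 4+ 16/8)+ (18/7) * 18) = 210/377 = 0.56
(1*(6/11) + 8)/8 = 47/44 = 1.07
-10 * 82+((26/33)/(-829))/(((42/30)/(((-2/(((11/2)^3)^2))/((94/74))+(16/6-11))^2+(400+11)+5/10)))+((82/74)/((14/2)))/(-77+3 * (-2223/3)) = -834129135971677334287343828537/1016825707899405498200544900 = -820.33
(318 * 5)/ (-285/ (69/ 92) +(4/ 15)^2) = -178875/ 42742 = -4.18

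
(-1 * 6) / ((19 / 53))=-318 / 19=-16.74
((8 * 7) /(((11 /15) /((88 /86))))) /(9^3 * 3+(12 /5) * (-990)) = -160 /387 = -0.41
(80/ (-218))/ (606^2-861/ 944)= -37760/ 37787021607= -0.00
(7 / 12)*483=1127 / 4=281.75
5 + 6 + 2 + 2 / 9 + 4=155 / 9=17.22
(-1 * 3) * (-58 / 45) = 58 / 15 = 3.87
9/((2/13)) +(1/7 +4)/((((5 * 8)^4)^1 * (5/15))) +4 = 62.50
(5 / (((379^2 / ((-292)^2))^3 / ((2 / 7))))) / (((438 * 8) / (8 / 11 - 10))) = -180440151454720 / 228205435790926517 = -0.00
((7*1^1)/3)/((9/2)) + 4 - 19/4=-25/108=-0.23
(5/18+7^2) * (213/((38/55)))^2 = 13525885175/2888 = 4683478.25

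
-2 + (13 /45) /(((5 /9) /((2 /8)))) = -187 /100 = -1.87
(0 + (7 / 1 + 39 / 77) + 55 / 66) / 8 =3853 / 3696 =1.04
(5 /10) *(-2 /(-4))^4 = 1 /32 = 0.03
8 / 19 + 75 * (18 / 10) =2573 / 19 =135.42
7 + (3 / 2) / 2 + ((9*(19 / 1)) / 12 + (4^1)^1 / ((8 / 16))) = 30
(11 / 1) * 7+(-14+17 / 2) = 143 / 2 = 71.50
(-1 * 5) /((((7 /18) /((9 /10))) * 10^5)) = -81 /700000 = -0.00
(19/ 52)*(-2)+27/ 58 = -0.27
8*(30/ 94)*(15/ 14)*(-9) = -8100/ 329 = -24.62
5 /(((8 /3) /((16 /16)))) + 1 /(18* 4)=17 /9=1.89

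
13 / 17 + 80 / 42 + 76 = 28085 / 357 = 78.67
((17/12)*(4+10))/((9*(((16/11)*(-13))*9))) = -1309/101088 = -0.01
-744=-744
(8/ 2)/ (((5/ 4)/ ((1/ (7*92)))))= 4/ 805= 0.00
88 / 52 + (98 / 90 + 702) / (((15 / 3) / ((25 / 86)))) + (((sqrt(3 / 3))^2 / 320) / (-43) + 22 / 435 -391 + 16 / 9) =-1798005593 / 5187520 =-346.60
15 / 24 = 0.62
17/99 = 0.17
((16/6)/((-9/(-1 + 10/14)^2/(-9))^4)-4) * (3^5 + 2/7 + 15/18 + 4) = -360439276222/363182463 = -992.45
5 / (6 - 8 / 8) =1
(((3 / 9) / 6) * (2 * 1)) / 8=1 / 72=0.01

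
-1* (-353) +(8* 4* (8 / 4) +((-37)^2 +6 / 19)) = 33940 / 19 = 1786.32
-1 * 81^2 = -6561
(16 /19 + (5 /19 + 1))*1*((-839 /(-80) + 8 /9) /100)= 0.24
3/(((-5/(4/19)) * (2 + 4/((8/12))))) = -3/190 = -0.02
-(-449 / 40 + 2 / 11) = 11.04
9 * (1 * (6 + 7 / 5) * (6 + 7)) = 865.80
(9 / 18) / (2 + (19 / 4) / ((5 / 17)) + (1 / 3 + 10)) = 30 / 1709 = 0.02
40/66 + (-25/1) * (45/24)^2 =-184345/2112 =-87.28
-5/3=-1.67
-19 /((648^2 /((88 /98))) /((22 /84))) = -2299 /216040608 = -0.00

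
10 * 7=70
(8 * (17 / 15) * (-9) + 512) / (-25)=-2152 / 125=-17.22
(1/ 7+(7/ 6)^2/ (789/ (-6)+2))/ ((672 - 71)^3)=617/ 1012035356262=0.00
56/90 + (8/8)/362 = 10181/16290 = 0.62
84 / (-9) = -28 / 3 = -9.33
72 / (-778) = -36 / 389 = -0.09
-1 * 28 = -28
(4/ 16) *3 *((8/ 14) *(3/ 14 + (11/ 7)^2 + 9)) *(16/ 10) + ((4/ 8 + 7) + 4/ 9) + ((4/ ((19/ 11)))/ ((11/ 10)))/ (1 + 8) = 16.19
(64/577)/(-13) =-64/7501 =-0.01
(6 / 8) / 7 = 3 / 28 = 0.11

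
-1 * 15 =-15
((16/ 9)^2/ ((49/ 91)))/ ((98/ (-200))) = -332800/ 27783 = -11.98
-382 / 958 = -191 / 479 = -0.40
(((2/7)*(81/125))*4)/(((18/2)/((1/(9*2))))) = 4/875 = 0.00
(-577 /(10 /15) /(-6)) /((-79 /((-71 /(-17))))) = -40967 /5372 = -7.63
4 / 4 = 1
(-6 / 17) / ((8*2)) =-3 / 136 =-0.02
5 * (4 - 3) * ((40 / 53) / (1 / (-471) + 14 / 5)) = 471000 / 349217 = 1.35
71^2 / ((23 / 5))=25205 / 23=1095.87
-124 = -124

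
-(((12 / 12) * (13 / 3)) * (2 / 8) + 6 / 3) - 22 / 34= -761 / 204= -3.73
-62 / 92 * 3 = -93 / 46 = -2.02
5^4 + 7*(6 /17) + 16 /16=10684 /17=628.47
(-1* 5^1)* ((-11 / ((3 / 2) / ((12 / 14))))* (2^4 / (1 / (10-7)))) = 10560 / 7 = 1508.57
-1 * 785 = -785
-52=-52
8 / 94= 4 / 47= 0.09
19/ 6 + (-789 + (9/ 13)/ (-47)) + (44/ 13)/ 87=-27847505/ 35438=-785.81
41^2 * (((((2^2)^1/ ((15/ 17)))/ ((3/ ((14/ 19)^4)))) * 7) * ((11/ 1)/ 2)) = 169063360928/ 5864445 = 28828.54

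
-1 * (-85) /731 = 5 /43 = 0.12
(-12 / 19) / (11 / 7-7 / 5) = -3.68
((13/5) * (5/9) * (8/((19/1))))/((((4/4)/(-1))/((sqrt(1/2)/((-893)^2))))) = -52 * sqrt(2)/136363779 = -0.00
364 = 364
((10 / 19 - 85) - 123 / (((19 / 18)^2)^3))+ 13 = -7546045994 / 47045881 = -160.40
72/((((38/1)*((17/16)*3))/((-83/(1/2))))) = -31872/323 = -98.67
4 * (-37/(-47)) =148/47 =3.15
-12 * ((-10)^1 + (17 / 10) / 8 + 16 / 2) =429 / 20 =21.45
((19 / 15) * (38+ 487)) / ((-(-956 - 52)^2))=-95 / 145152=-0.00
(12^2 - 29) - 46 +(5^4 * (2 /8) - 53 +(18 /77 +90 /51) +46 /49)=6420963 /36652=175.19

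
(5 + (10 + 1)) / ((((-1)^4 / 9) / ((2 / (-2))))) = -144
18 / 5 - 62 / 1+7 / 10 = -57.70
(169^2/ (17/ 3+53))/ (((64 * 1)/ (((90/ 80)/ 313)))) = 771147/ 28205056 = 0.03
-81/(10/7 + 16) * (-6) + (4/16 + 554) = 142041/244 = 582.14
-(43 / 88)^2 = -0.24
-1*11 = -11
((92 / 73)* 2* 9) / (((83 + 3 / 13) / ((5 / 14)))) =26910 / 276451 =0.10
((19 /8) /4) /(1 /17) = 323 /32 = 10.09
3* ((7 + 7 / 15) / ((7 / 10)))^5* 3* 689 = 23119003648 / 27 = 856259394.37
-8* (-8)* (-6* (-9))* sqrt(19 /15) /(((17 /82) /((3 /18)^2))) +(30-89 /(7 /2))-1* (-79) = 585 /7 +2624* sqrt(285) /85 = 604.73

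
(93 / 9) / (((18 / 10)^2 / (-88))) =-68200 / 243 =-280.66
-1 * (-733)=733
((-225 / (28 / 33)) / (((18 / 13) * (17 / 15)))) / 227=-160875 / 216104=-0.74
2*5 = 10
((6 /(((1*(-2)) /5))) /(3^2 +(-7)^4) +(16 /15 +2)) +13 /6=18896 /3615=5.23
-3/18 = -0.17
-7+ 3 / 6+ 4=-5 / 2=-2.50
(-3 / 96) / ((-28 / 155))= 155 / 896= 0.17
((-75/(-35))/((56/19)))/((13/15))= 4275/5096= 0.84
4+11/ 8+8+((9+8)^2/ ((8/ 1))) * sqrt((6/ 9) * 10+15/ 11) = 107/ 8+289 * sqrt(8745)/ 264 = 115.75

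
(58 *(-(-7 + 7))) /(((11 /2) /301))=0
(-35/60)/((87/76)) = -133/261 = -0.51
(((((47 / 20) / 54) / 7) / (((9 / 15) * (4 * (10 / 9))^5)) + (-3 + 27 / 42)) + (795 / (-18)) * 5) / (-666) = 3839590297211 / 11457331200000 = 0.34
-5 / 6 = -0.83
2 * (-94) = -188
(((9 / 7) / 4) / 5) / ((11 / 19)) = 171 / 1540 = 0.11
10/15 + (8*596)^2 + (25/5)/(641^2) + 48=28022749005473/1232643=22733872.67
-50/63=-0.79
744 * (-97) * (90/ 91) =-6495120/ 91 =-71374.95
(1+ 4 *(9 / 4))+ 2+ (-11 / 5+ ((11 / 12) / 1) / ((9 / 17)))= 11.53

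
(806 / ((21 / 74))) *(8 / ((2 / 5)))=1192880 / 21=56803.81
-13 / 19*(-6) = 4.11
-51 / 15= -17 / 5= -3.40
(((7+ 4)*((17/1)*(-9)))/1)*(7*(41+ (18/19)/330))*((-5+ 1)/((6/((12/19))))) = 367121664/1805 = 203391.50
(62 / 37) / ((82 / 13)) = 403 / 1517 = 0.27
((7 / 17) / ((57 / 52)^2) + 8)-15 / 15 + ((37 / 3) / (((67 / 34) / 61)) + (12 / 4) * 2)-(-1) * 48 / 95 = 7320346097 / 18503055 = 395.63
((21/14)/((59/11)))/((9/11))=0.34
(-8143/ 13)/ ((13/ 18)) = -146574/ 169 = -867.30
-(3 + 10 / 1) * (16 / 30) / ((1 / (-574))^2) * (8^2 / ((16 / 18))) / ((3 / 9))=-2467116288 / 5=-493423257.60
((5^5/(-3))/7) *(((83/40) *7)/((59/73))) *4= -3786875/354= -10697.39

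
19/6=3.17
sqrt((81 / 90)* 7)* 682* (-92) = -94116* sqrt(70) / 5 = -157486.19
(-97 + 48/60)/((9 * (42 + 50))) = -481/4140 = -0.12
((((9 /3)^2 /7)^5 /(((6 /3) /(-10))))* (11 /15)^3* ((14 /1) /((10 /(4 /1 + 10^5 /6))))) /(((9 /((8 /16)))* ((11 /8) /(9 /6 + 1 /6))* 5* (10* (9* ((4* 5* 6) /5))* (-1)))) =1512863 /1500625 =1.01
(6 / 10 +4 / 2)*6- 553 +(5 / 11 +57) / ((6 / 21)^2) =166.42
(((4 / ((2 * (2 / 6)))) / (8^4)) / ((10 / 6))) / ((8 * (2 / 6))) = 27 / 81920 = 0.00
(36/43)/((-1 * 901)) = -36/38743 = -0.00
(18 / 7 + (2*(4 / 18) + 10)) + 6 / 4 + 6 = 2585 / 126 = 20.52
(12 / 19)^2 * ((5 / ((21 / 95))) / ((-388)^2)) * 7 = 75 / 178771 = 0.00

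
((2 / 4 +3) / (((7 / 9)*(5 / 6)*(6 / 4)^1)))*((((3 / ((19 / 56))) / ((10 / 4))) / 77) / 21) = 288 / 36575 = 0.01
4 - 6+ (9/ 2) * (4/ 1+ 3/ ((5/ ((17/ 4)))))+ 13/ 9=10411/ 360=28.92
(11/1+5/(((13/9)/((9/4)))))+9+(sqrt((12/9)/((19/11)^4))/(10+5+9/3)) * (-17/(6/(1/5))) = 1445/52 - 2057 * sqrt(3)/292410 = 27.78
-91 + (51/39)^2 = -15090/169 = -89.29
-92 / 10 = -46 / 5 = -9.20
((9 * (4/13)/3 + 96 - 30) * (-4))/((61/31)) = -107880/793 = -136.04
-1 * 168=-168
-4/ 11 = -0.36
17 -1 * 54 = -37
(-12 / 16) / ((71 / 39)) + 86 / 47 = 18925 / 13348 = 1.42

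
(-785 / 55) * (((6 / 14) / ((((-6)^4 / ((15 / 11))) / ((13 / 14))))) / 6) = -10205 / 10245312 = -0.00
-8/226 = -4/113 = -0.04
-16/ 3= -5.33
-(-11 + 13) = -2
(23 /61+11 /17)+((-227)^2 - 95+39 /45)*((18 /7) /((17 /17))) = 4800453276 /36295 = 132262.11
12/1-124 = -112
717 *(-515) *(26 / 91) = -738510 / 7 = -105501.43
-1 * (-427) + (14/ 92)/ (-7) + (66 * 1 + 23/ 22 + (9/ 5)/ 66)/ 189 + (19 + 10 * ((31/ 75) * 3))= 31336061/ 68310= 458.73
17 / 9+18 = 19.89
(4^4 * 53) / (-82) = -6784 / 41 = -165.46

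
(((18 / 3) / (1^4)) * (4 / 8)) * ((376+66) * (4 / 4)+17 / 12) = 5321 / 4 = 1330.25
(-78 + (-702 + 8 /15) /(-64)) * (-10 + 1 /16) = 1705487 /2560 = 666.21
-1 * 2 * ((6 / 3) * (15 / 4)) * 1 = -15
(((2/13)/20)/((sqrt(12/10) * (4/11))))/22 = sqrt(30)/6240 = 0.00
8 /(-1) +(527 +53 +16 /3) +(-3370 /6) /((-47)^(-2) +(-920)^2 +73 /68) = 44041106169056 /76283758875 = 577.33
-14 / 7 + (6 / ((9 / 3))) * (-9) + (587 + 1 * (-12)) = 555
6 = 6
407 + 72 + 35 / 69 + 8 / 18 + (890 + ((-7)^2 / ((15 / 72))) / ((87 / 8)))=41768252 / 30015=1391.58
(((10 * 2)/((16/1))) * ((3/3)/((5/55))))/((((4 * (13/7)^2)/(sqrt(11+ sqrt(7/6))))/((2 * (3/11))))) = 245 * sqrt(6 * sqrt(42)+ 396)/2704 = 1.89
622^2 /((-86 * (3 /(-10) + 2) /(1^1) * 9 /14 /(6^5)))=-23398744320 /731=-32009226.16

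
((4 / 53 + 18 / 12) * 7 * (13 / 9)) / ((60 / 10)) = 15197 / 5724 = 2.65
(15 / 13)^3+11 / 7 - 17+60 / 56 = -394347 / 30758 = -12.82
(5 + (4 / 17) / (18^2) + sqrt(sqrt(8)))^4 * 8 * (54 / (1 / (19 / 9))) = 304 * (1377 * 2^(3 / 4) + 6886)^4 / 1198435061547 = 1818677.36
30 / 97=0.31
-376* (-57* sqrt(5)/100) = 5358* sqrt(5)/25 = 479.23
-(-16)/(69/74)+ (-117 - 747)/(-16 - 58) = 73616/2553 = 28.84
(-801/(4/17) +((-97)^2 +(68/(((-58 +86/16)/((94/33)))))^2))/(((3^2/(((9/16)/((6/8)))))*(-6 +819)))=4646497631515/7532234881776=0.62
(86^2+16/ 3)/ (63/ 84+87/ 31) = 393328/ 189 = 2081.10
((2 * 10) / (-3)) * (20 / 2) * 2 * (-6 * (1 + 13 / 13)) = 1600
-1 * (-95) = 95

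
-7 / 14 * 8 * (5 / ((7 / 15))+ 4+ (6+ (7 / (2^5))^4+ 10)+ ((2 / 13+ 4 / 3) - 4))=-8073642097 / 71565312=-112.82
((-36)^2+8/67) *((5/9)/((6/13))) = 2822300/1809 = 1560.14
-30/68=-15/34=-0.44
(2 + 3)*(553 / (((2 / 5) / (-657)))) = -9083025 / 2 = -4541512.50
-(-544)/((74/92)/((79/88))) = 247112/407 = 607.15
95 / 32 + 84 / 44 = 1717 / 352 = 4.88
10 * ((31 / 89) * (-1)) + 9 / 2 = 181 / 178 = 1.02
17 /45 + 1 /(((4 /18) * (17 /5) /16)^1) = 16489 /765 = 21.55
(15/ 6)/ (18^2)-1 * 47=-30451/ 648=-46.99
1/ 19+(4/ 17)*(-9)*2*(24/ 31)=-32305/ 10013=-3.23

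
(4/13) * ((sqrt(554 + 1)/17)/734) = 2 * sqrt(555)/81107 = 0.00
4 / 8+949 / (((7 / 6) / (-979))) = -11148845 / 14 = -796346.07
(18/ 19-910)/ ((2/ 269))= -2323084/ 19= -122267.58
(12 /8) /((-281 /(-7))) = 21 /562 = 0.04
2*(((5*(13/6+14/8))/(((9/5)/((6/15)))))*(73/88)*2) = 17155/1188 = 14.44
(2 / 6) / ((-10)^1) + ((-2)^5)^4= 31457279 / 30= 1048575.97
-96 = -96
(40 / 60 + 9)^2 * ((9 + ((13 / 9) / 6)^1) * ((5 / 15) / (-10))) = -419659 / 14580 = -28.78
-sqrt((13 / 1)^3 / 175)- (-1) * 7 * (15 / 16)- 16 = -151 / 16- 13 * sqrt(91) / 35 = -12.98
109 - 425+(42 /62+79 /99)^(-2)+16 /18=-58061126575 /184525056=-314.65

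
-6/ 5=-1.20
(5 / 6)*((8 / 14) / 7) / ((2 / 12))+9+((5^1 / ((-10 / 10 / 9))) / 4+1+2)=227 / 196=1.16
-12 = -12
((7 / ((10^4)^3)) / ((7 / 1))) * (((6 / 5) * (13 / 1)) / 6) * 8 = 13 / 625000000000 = 0.00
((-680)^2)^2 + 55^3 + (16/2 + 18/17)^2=61792224746091/289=213813926457.06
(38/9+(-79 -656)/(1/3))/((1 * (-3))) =19807/27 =733.59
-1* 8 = -8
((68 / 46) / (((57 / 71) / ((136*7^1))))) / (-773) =-2298128 / 1013403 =-2.27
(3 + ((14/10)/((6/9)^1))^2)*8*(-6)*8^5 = -11654922.24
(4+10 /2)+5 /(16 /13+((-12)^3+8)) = 201031 /22344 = 9.00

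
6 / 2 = 3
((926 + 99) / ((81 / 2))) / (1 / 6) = 4100 / 27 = 151.85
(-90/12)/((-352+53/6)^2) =-270/4239481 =-0.00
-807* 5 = -4035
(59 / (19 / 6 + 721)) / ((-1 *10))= -177 / 21725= -0.01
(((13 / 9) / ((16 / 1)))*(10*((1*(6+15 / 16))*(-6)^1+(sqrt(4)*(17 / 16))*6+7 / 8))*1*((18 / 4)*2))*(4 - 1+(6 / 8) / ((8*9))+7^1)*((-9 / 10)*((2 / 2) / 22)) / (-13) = -20181 / 2816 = -7.17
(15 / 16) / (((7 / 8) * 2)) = 15 / 28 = 0.54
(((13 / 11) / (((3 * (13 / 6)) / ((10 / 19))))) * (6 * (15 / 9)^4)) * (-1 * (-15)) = 125000 / 1881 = 66.45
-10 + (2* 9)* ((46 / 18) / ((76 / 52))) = 408 / 19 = 21.47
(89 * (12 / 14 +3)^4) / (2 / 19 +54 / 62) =27858668661 / 1380575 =20179.03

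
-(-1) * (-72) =-72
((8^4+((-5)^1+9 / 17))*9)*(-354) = -221605416 / 17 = -13035612.71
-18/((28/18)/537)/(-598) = 43497/4186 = 10.39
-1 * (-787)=787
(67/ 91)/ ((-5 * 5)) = -67/ 2275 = -0.03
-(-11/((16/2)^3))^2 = -121/262144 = -0.00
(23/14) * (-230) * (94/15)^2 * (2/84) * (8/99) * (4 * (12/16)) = -18696976/218295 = -85.65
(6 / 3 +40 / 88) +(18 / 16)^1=315 / 88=3.58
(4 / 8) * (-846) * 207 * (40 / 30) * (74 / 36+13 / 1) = -1757706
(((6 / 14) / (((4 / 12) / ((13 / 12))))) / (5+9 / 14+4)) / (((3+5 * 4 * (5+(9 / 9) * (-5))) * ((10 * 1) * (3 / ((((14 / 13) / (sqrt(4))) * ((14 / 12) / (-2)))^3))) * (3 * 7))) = -0.00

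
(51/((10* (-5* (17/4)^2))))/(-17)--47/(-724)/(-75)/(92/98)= 612691/144372840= 0.00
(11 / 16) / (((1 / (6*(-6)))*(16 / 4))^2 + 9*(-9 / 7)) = -6237 / 104864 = -0.06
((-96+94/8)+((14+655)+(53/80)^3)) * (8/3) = 99846959/64000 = 1560.11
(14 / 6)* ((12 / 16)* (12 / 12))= 7 / 4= 1.75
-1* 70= -70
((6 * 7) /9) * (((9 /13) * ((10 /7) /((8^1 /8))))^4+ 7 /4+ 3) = 1565364259 /58778538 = 26.63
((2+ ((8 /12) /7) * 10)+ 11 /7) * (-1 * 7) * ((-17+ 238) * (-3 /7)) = 20995 /7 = 2999.29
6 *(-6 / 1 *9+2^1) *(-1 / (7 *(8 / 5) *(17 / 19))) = 3705 / 119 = 31.13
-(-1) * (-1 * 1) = -1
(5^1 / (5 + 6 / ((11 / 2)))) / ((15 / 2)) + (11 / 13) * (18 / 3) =5.19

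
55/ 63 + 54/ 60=1117/ 630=1.77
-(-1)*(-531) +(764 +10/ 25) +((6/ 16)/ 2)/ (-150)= 186719/ 800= 233.40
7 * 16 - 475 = -363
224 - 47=177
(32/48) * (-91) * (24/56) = -26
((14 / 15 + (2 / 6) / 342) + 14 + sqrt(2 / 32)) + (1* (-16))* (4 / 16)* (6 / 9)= 128431 / 10260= 12.52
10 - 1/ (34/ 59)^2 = 8079/ 1156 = 6.99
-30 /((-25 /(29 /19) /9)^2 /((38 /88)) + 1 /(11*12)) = -89919720 /23012707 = -3.91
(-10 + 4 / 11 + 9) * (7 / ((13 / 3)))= -147 / 143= -1.03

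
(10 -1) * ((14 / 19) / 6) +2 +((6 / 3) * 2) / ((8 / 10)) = 154 / 19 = 8.11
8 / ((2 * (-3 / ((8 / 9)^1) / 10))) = -320 / 27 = -11.85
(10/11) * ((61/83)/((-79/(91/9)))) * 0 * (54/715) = 0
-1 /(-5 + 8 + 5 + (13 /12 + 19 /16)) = -48 /493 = -0.10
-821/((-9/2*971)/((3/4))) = 821/5826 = 0.14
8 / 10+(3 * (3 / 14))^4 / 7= 1108453 / 1344560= 0.82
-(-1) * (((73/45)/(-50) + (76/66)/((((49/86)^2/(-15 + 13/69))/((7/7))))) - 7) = -11631356117/195252750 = -59.57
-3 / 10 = -0.30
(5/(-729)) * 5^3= -0.86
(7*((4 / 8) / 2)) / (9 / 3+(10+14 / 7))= 7 / 60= 0.12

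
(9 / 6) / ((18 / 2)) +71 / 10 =109 / 15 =7.27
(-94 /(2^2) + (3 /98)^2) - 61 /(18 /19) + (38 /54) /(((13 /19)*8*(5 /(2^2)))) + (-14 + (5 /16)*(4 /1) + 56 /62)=-13014553912 /130626405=-99.63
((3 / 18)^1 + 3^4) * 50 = 12175 / 3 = 4058.33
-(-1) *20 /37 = 20 /37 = 0.54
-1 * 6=-6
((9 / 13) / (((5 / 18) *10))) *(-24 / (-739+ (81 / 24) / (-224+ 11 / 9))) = 0.01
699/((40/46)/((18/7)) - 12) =-144693/2414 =-59.94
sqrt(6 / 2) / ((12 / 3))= 0.43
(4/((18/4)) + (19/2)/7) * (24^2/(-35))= -9056/245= -36.96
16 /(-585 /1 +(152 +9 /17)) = -34 /919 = -0.04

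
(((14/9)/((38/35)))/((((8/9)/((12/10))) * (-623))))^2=441/45751696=0.00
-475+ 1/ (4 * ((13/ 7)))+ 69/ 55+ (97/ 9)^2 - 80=-101339747/ 231660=-437.45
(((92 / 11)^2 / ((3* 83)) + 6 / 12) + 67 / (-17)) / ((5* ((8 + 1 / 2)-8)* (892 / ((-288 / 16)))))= 9711951 / 380730130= 0.03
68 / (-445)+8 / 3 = 3356 / 1335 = 2.51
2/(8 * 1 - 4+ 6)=1/5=0.20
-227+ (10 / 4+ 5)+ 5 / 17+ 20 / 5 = -7317 / 34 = -215.21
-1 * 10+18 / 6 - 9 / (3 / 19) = -64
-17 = -17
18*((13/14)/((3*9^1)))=13/21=0.62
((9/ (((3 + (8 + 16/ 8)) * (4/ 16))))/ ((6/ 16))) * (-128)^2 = 1572864/ 13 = 120989.54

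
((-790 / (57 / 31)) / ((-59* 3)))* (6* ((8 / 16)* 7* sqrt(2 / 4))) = 85715* sqrt(2) / 3363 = 36.04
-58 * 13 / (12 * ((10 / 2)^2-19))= -377 / 36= -10.47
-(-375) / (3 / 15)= 1875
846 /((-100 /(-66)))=13959 /25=558.36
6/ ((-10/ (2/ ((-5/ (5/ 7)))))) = 6/ 35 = 0.17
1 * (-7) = -7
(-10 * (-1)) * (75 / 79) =750 / 79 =9.49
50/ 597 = 0.08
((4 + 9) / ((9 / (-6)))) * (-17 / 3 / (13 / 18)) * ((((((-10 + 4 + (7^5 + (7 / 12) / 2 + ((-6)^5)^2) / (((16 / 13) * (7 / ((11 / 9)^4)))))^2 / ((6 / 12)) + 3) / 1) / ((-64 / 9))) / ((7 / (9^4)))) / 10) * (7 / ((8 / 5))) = -1924729222154354578.72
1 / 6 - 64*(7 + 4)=-4223 / 6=-703.83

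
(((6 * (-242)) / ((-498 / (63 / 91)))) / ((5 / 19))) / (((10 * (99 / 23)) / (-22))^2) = 2.00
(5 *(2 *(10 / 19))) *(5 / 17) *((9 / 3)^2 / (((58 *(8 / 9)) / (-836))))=-111375 / 493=-225.91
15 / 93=5 / 31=0.16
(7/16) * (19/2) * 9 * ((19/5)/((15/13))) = 98553/800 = 123.19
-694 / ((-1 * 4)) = 347 / 2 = 173.50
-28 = -28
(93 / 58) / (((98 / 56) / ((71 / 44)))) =6603 / 4466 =1.48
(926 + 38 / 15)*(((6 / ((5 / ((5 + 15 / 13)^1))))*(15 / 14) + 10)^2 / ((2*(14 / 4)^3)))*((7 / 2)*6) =29604242560 / 405769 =72958.36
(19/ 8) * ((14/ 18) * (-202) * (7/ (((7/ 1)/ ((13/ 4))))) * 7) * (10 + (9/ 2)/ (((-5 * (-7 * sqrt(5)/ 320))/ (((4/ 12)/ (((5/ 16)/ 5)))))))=-5588128 * sqrt(5)/ 15 - 6112015/ 72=-917918.04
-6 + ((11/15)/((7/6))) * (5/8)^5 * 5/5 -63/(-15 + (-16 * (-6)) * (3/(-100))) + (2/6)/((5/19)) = -294750727/256327680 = -1.15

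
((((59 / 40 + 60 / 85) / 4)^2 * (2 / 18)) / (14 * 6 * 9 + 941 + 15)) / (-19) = -2199289 / 2165896396800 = -0.00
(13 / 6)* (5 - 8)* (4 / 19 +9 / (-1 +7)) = -845 / 76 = -11.12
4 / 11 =0.36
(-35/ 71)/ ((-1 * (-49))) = -0.01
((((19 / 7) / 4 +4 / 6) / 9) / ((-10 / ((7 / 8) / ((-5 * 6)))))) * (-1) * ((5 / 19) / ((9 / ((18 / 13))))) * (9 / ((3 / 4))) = -113 / 533520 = -0.00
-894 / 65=-13.75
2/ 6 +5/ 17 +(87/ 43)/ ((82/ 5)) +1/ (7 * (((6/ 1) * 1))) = 0.77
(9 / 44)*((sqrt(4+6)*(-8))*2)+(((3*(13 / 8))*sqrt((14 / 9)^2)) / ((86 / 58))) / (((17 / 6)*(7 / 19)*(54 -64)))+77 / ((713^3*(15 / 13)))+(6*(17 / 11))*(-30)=-48732968613450799 / 174875875618620 -36*sqrt(10) / 11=-289.02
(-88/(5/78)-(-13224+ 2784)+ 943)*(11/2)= 550561/10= 55056.10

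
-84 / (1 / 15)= -1260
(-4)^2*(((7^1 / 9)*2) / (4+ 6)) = 112 / 45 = 2.49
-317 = -317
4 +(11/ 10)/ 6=251/ 60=4.18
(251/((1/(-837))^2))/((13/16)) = 2813485104/13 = 216421931.08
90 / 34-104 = -1723 / 17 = -101.35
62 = 62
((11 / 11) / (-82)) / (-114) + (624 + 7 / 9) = 624.78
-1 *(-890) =890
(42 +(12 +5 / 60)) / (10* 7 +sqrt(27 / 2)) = 22715 / 29319-649* sqrt(6) / 39092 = 0.73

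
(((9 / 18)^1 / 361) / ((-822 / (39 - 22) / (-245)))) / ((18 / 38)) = 0.01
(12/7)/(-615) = -4/1435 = -0.00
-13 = -13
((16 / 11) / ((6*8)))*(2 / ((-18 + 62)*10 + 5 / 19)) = 38 / 276045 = 0.00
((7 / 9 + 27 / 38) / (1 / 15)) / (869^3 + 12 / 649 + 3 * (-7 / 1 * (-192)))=1651705 / 48552494290194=0.00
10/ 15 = 2/ 3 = 0.67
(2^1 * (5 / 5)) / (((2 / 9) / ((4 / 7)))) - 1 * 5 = 1 / 7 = 0.14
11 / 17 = 0.65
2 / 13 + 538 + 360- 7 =11585 / 13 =891.15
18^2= 324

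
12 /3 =4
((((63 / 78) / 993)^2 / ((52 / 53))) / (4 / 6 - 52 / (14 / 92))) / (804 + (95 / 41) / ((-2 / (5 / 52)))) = -319431 / 129873944694787228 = -0.00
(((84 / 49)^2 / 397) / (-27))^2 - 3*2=-20434637030 / 3405772881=-6.00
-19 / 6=-3.17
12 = 12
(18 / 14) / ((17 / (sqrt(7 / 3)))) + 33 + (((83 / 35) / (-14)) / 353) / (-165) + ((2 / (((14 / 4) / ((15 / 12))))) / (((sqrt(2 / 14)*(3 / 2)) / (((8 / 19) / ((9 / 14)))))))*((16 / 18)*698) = 3*sqrt(21) / 119 + 941821733 / 28540050 + 893440*sqrt(7) / 4617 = 545.10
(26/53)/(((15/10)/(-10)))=-520/159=-3.27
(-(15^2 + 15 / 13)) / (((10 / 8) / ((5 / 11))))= -11760 / 143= -82.24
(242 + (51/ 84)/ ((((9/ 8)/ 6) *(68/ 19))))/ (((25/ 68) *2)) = 173434/ 525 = 330.35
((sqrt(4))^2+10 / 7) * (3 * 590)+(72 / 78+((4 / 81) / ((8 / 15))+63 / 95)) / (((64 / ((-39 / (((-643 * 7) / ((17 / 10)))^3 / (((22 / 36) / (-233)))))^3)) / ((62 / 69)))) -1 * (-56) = 9664.57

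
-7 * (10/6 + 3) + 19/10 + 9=-21.77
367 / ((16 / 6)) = 1101 / 8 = 137.62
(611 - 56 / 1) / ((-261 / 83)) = -15355 / 87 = -176.49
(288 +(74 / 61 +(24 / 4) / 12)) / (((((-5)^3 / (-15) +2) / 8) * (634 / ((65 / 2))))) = 11.50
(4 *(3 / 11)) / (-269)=-12 / 2959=-0.00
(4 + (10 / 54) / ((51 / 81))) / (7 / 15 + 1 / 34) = 8.66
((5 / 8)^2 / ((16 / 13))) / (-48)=-325 / 49152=-0.01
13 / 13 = 1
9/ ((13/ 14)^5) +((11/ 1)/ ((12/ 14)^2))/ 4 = 897146831/ 53466192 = 16.78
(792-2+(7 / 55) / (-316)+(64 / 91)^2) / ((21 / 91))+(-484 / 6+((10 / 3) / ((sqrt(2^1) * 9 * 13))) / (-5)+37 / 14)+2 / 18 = 333549564709 / 99639540-sqrt(2) / 351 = 3347.56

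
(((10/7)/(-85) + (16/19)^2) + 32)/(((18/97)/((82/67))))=5585418110/25904277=215.62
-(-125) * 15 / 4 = 1875 / 4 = 468.75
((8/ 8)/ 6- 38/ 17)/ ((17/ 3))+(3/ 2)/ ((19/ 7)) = 1030/ 5491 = 0.19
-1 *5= -5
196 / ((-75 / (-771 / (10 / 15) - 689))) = 361718 / 75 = 4822.91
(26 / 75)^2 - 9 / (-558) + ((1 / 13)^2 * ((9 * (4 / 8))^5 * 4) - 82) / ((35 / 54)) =-58.99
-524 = -524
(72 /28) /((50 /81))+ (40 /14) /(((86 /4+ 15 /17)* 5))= 558169 /133175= 4.19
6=6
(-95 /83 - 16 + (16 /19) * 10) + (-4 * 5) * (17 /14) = -364389 /11039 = -33.01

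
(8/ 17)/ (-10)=-4/ 85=-0.05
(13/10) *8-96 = -428/5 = -85.60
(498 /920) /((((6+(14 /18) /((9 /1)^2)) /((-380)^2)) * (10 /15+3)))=3931744860 /1108393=3547.25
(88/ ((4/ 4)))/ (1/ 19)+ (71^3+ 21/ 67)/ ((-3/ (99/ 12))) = -131666271/ 134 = -982584.11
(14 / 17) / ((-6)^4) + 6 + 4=110167 / 11016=10.00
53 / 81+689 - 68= 50354 / 81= 621.65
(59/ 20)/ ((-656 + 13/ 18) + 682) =531/ 4810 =0.11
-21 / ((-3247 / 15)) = 315 / 3247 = 0.10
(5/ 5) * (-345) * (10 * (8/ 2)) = -13800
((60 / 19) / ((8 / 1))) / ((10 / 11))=33 / 76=0.43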